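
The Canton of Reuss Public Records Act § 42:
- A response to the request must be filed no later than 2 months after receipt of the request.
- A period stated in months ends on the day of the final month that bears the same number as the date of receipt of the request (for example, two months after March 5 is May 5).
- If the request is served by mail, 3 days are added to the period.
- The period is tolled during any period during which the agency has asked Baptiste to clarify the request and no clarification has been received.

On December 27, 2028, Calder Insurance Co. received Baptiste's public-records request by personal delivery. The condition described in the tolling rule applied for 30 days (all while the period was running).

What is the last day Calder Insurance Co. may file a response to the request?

March 29, 2029

2 months after December 27, 2028 is February 27, 2029.
Service was not by mail, so no mail extension applies.
Tolling adds 30 days: February 27, 2029 + 30 days = March 29, 2029.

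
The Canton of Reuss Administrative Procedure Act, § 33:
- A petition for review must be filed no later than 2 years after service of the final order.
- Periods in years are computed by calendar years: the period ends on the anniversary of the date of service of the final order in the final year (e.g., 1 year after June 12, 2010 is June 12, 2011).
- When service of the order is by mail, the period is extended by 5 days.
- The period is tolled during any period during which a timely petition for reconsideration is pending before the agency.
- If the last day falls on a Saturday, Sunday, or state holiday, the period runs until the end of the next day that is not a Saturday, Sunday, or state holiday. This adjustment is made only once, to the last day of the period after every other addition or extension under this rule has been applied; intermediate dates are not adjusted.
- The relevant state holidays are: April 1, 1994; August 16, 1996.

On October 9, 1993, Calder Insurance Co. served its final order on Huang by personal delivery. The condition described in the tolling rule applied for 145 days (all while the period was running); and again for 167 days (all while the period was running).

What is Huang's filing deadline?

August 19, 1996

2 years after October 9, 1993 is October 9, 1995.
Service was not by mail, so no mail extension applies.
Tolling adds 145 days: October 9, 1995 + 145 days = March 2, 1996.
Tolling adds 167 days: March 2, 1996 + 167 days = August 16, 1996.
August 16, 1996 is a listed holiday; August 17, 1996 is Saturday; August 18, 1996 is Sunday. The next qualifying day is August 19, 1996.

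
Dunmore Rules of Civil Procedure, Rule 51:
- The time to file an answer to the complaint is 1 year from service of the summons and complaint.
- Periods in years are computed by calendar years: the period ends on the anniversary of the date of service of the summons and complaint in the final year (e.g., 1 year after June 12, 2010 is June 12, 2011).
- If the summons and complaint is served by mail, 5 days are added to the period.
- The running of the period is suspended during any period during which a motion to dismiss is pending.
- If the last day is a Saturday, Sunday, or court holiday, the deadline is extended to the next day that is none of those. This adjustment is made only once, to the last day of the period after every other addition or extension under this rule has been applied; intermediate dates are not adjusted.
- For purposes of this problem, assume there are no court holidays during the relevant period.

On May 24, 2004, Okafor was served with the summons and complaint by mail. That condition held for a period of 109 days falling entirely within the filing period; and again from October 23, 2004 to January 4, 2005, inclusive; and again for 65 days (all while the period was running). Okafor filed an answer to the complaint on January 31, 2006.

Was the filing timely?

Yes

1 year after May 24, 2004 is May 24, 2005.
Service was by mail, adding 5 days: May 24, 2005 + 5 days = May 29, 2005.
Tolling adds 109 days: May 29, 2005 + 109 days = September 15, 2005.
From October 23, 2004 through January 4, 2005 inclusive is 74 days; tolling adds 74 days: September 15, 2005 + 74 days = November 28, 2005.
Tolling adds 65 days: November 28, 2005 + 65 days = February 1, 2006.
February 1, 2006 is a Wednesday and not a court holiday, so no extension applies.
The deadline is February 1, 2006; the filing on January 31, 2006 is on or before that date.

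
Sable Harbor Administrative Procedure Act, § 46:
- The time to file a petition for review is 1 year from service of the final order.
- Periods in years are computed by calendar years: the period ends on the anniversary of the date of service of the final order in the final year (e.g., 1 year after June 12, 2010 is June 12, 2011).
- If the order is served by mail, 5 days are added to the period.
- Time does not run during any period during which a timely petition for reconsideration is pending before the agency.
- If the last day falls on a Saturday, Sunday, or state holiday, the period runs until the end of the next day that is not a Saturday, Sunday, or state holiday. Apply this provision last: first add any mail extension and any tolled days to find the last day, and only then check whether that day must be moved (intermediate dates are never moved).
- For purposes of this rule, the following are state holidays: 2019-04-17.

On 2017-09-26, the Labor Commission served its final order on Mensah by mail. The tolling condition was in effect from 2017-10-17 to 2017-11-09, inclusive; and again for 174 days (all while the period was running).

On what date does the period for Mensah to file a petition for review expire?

April 18, 2019

1 year after 2017-09-26 is September 26, 2018.
Service was by mail, adding 5 days: September 26, 2018 + 5 days = October 1, 2018.
From October 17, 2017 through November 9, 2017 inclusive is 24 days; tolling adds 24 days: October 1, 2018 + 24 days = October 25, 2018.
Tolling adds 174 days: October 25, 2018 + 174 days = April 17, 2019.
April 17, 2019 is a listed holiday. The next qualifying day is April 18, 2019.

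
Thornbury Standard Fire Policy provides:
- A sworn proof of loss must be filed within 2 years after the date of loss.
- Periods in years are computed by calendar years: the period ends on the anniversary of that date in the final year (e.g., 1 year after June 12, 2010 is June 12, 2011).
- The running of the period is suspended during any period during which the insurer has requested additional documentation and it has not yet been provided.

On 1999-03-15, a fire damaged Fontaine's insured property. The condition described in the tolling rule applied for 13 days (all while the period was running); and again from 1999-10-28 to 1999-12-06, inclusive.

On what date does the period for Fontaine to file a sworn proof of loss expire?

May 7, 2001

2 years after 1999-03-15 is March 15, 2001.
Tolling adds 13 days: March 15, 2001 + 13 days = March 28, 2001.
From October 28, 1999 through December 6, 1999 inclusive is 40 days; tolling adds 40 days: March 28, 2001 + 40 days = May 7, 2001.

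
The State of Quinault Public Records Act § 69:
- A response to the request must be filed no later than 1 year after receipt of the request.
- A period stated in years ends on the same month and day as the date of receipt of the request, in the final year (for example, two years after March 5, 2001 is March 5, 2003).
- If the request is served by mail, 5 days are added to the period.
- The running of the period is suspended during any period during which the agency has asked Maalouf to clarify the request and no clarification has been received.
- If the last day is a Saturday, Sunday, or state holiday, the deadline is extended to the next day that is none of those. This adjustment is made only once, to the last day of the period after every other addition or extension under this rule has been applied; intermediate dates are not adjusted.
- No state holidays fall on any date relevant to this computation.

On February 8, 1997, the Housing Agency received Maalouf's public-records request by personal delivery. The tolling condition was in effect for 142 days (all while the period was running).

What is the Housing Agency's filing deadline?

June 30, 1998

1 year after February 8, 1997 is February 8, 1998.
Service was not by mail, so no mail extension applies.
Tolling adds 142 days: February 8, 1998 + 142 days = June 30, 1998.
June 30, 1998 is a Tuesday and not a state holiday, so no extension applies.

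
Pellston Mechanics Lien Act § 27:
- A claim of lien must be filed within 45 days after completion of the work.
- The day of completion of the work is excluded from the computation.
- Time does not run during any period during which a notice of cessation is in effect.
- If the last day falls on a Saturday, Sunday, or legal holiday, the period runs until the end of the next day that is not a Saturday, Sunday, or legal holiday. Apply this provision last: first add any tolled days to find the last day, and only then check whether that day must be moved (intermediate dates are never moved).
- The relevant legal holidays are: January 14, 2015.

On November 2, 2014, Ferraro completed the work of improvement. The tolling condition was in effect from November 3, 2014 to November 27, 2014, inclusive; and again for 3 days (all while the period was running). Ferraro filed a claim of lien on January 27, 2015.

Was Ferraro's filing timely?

45 days after November 2, 2014 is December 17, 2014.
From November 3, 2014 through November 27, 2014 inclusive is 25 days; tolling adds 25 days: December 17, 2014 + 25 days = January 11, 2015.
Tolling adds 3 days: January 11, 2015 + 3 days = January 14, 2015.
January 14, 2015 is a listed holiday. The next qualifying day is January 15, 2015.
The deadline is January 15, 2015; the filing on January 27, 2015 is after that date.

No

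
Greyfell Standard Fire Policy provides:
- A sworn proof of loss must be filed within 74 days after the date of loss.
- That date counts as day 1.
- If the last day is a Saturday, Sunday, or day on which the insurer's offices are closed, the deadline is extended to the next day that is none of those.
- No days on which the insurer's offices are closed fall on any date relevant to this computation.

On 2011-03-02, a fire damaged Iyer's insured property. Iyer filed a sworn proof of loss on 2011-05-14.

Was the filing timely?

Yes

Counting 2011-03-02 as day 1, day 74 is May 14, 2011.
May 14, 2011 is Saturday; May 15, 2011 is Sunday. The next qualifying day is May 16, 2011.
The deadline is May 16, 2011; the filing on May 14, 2011 is on or before that date.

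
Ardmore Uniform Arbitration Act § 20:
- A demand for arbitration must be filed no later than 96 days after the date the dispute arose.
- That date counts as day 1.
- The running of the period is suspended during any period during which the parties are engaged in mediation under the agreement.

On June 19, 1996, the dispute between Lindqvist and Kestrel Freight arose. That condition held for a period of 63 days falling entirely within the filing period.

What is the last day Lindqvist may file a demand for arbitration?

Counting June 19, 1996 as day 1, day 96 is September 22, 1996.
Tolling adds 63 days: September 22, 1996 + 63 days = November 24, 1996.

November 24, 1996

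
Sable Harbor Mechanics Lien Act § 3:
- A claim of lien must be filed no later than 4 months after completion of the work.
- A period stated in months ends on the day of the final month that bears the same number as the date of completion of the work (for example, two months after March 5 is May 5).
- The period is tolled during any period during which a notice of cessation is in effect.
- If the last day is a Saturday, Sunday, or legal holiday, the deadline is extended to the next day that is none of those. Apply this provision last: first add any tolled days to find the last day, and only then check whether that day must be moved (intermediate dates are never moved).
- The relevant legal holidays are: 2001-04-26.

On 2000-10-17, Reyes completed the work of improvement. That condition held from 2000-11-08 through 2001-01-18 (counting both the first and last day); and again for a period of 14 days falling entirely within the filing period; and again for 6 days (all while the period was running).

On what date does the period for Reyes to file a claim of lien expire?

4 months after 2000-10-17 is February 17, 2001.
From November 8, 2000 through January 18, 2001 inclusive is 72 days; tolling adds 72 days: February 17, 2001 + 72 days = April 30, 2001.
Tolling adds 14 days: April 30, 2001 + 14 days = May 14, 2001.
Tolling adds 6 days: May 14, 2001 + 6 days = May 20, 2001.
May 20, 2001 is Sunday. The next qualifying day is May 21, 2001.

May 21, 2001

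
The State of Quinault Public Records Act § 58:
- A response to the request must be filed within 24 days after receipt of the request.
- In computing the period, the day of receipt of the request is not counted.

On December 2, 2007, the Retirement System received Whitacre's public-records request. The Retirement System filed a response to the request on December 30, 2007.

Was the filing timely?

24 days after December 2, 2007 is December 26, 2007.
The deadline is December 26, 2007; the filing on December 30, 2007 is after that date.

No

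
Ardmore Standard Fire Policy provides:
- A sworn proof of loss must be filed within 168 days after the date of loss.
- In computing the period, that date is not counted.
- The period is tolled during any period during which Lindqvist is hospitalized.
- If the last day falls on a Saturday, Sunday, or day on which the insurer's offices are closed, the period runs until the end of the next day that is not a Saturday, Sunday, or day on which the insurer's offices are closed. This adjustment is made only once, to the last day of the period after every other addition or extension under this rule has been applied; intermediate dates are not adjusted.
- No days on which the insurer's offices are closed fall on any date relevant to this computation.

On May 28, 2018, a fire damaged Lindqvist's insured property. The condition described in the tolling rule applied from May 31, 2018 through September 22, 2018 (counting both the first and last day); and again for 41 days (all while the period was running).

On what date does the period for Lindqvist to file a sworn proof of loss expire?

168 days after May 28, 2018 is November 12, 2018.
From May 31, 2018 through September 22, 2018 inclusive is 115 days; tolling adds 115 days: November 12, 2018 + 115 days = March 7, 2019.
Tolling adds 41 days: March 7, 2019 + 41 days = April 17, 2019.
April 17, 2019 is a Wednesday and not a day on which the insurer's offices are closed, so no extension applies.

April 17, 2019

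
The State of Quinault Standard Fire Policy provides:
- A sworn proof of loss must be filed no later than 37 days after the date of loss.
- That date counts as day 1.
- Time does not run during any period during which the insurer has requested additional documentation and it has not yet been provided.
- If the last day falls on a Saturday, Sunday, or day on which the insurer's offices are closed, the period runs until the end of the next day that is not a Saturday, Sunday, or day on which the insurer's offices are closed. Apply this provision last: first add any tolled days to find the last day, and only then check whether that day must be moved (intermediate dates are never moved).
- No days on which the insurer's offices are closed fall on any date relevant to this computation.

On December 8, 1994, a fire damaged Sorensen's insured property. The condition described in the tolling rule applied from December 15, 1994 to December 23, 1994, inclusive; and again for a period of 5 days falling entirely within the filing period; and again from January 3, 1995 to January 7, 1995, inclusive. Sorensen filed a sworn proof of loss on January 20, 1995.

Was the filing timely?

Yes

Counting December 8, 1994 as day 1, day 37 is January 13, 1995.
From December 15, 1994 through December 23, 1994 inclusive is 9 days; tolling adds 9 days: January 13, 1995 + 9 days = January 22, 1995.
Tolling adds 5 days: January 22, 1995 + 5 days = January 27, 1995.
From January 3, 1995 through January 7, 1995 inclusive is 5 days; tolling adds 5 days: January 27, 1995 + 5 days = February 1, 1995.
February 1, 1995 is a Wednesday and not a day on which the insurer's offices are closed, so no extension applies.
The deadline is February 1, 1995; the filing on January 20, 1995 is on or before that date.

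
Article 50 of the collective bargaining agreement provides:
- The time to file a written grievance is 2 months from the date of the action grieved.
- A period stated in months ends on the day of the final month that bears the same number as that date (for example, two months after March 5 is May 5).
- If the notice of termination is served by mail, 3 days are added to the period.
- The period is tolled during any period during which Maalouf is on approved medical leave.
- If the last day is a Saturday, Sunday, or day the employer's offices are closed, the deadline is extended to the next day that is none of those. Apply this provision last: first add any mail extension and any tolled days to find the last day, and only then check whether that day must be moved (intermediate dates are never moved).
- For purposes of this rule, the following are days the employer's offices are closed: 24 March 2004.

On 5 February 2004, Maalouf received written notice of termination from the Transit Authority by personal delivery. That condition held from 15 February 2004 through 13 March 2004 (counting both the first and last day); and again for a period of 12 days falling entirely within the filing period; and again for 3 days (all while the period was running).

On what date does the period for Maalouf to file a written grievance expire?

May 18, 2004

2 months after 5 February 2004 is April 5, 2004.
Service was not by mail, so no mail extension applies.
From February 15, 2004 through March 13, 2004 inclusive is 28 days; tolling adds 28 days: April 5, 2004 + 28 days = May 3, 2004.
Tolling adds 12 days: May 3, 2004 + 12 days = May 15, 2004.
Tolling adds 3 days: May 15, 2004 + 3 days = May 18, 2004.
May 18, 2004 is a Tuesday and not a day the employer's offices are closed, so no extension applies.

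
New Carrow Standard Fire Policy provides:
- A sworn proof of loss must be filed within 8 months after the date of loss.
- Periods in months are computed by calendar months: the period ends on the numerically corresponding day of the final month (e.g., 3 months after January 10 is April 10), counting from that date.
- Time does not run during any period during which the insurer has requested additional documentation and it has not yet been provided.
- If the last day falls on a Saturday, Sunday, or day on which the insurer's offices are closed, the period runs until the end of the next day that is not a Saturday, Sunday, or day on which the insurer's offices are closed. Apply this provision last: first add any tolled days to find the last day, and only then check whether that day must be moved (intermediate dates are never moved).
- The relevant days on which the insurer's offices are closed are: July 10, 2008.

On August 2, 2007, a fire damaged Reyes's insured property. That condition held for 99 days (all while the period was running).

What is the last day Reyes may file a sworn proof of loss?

July 11, 2008

8 months after August 2, 2007 is April 2, 2008.
Tolling adds 99 days: April 2, 2008 + 99 days = July 10, 2008.
July 10, 2008 is a listed holiday. The next qualifying day is July 11, 2008.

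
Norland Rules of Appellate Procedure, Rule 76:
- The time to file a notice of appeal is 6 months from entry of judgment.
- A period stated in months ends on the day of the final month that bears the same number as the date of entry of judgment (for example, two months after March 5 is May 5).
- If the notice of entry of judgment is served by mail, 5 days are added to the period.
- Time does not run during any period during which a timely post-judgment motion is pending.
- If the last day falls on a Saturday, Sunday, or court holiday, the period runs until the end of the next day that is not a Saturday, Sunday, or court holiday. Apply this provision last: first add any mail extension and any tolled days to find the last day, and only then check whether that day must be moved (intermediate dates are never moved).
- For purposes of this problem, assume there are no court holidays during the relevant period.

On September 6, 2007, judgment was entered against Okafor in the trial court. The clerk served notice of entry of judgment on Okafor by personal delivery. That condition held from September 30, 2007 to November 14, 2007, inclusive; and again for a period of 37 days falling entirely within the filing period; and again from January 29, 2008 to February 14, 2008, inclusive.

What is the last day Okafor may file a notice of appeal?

June 16, 2008

6 months after September 6, 2007 is March 6, 2008.
Service was not by mail, so no mail extension applies.
From September 30, 2007 through November 14, 2007 inclusive is 46 days; tolling adds 46 days: March 6, 2008 + 46 days = April 21, 2008.
Tolling adds 37 days: April 21, 2008 + 37 days = May 28, 2008.
From January 29, 2008 through February 14, 2008 inclusive is 17 days; tolling adds 17 days: May 28, 2008 + 17 days = June 14, 2008.
June 14, 2008 is Saturday; June 15, 2008 is Sunday. The next qualifying day is June 16, 2008.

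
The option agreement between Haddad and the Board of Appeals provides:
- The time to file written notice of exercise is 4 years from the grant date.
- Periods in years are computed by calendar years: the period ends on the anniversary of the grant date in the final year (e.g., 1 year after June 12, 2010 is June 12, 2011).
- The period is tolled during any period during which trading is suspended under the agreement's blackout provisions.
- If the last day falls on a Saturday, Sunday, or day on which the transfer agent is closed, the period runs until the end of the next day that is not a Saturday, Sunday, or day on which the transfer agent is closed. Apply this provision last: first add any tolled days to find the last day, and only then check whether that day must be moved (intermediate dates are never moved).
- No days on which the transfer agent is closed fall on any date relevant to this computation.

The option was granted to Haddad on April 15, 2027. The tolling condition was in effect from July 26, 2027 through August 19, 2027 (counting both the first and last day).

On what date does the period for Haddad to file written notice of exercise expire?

4 years after April 15, 2027 is April 15, 2031.
From July 26, 2027 through August 19, 2027 inclusive is 25 days; tolling adds 25 days: April 15, 2031 + 25 days = May 10, 2031.
May 10, 2031 is Saturday; May 11, 2031 is Sunday. The next qualifying day is May 12, 2031.

May 12, 2031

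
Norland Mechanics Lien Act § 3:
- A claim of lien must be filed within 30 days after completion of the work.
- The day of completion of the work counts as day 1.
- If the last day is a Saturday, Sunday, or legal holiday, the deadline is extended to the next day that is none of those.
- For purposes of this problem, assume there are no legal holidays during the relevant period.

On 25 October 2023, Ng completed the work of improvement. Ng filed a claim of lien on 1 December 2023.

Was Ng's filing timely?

Counting 25 October 2023 as day 1, day 30 is November 23, 2023.
November 23, 2023 is a Thursday and not a legal holiday, so no extension applies.
The deadline is November 23, 2023; the filing on December 1, 2023 is after that date.

No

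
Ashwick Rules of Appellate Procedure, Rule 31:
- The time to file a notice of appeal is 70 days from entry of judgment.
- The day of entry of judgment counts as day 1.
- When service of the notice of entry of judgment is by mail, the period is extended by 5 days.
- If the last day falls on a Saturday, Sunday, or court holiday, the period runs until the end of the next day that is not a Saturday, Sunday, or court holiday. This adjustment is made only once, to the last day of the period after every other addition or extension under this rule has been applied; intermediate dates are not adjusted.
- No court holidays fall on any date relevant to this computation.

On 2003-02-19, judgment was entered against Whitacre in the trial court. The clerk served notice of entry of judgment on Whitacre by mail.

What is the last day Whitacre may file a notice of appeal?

Counting 2003-02-19 as day 1, day 70 is April 29, 2003.
Service was by mail, adding 5 days: April 29, 2003 + 5 days = May 4, 2003.
May 4, 2003 is Sunday. The next qualifying day is May 5, 2003.

May 5, 2003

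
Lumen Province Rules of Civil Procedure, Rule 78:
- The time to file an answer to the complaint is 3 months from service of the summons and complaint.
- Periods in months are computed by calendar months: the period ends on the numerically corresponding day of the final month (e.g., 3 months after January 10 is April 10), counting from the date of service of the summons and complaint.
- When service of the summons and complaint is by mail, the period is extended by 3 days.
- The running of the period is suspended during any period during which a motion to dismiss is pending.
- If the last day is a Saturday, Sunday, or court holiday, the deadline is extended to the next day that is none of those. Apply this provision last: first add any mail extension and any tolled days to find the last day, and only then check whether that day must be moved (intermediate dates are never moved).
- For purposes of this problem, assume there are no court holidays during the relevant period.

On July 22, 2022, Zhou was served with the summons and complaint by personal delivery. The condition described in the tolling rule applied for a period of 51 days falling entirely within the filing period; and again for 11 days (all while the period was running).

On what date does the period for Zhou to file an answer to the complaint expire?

3 months after July 22, 2022 is October 22, 2022.
Service was not by mail, so no mail extension applies.
Tolling adds 51 days: October 22, 2022 + 51 days = December 12, 2022.
Tolling adds 11 days: December 12, 2022 + 11 days = December 23, 2022.
December 23, 2022 is a Friday and not a court holiday, so no extension applies.

December 23, 2022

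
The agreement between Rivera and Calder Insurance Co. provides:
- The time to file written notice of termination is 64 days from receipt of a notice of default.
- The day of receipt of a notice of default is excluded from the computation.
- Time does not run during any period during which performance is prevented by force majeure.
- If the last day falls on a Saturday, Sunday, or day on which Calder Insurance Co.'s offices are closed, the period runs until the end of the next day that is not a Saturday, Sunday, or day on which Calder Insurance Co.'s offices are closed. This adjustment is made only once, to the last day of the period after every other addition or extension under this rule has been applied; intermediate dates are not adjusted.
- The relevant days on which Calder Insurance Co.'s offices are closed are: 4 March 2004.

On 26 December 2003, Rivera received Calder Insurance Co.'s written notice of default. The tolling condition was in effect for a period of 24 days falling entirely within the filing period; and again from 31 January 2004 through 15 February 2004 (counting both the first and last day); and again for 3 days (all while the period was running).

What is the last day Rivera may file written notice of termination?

April 12, 2004

64 days after 26 December 2003 is February 28, 2004.
Tolling adds 24 days: February 28, 2004 + 24 days = March 23, 2004.
From January 31, 2004 through February 15, 2004 inclusive is 16 days; tolling adds 16 days: March 23, 2004 + 16 days = April 8, 2004.
Tolling adds 3 days: April 8, 2004 + 3 days = April 11, 2004.
April 11, 2004 is Sunday. The next qualifying day is April 12, 2004.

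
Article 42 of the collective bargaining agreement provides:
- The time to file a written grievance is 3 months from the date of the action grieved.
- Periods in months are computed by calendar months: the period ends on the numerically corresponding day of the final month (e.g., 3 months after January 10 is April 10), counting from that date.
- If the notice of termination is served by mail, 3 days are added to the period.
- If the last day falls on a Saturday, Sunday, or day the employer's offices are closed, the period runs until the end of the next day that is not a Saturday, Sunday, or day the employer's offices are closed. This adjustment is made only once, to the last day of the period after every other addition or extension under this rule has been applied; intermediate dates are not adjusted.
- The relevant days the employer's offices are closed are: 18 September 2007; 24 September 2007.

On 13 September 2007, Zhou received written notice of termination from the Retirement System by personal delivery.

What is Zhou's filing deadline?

3 months after 13 September 2007 is December 13, 2007.
Service was not by mail, so no mail extension applies.
December 13, 2007 is a Thursday and not a day the employer's offices are closed, so no extension applies.

December 13, 2007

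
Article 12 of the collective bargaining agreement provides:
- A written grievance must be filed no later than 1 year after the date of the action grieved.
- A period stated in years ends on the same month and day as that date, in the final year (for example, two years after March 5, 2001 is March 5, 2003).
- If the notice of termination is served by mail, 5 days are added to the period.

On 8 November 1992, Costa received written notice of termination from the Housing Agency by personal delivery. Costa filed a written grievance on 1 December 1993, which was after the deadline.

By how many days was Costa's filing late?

1 year after 8 November 1992 is November 8, 1993.
Service was not by mail, so no mail extension applies.
The deadline is November 8, 1993; from November 8, 1993 to December 1, 1993 is 23 days.

23 days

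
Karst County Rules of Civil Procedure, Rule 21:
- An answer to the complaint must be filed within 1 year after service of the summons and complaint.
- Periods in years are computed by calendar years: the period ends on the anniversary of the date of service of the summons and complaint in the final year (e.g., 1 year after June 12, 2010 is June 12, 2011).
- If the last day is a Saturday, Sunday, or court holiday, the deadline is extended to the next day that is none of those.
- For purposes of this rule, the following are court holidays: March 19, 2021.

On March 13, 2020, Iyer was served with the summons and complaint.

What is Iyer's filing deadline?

1 year after March 13, 2020 is March 13, 2021.
March 13, 2021 is Saturday; March 14, 2021 is Sunday. The next qualifying day is March 15, 2021.

March 15, 2021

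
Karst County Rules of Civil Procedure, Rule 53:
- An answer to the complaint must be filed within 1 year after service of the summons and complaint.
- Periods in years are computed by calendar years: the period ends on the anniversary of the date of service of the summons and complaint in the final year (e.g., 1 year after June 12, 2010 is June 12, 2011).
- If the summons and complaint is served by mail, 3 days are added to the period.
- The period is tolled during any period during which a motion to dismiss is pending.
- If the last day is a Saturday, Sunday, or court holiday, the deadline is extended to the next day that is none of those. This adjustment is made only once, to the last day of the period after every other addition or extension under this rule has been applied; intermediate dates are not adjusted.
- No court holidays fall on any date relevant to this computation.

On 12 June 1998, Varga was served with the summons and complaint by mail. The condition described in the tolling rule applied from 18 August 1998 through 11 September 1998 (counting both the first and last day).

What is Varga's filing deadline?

July 12, 1999

1 year after 12 June 1998 is June 12, 1999.
Service was by mail, adding 3 days: June 12, 1999 + 3 days = June 15, 1999.
From August 18, 1998 through September 11, 1998 inclusive is 25 days; tolling adds 25 days: June 15, 1999 + 25 days = July 10, 1999.
July 10, 1999 is Saturday; July 11, 1999 is Sunday. The next qualifying day is July 12, 1999.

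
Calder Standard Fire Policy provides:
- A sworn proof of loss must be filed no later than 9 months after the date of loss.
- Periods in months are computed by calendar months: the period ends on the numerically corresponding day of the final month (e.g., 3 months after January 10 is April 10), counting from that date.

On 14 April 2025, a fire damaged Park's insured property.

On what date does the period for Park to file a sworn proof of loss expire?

9 months after 14 April 2025 is January 14, 2026.

January 14, 2026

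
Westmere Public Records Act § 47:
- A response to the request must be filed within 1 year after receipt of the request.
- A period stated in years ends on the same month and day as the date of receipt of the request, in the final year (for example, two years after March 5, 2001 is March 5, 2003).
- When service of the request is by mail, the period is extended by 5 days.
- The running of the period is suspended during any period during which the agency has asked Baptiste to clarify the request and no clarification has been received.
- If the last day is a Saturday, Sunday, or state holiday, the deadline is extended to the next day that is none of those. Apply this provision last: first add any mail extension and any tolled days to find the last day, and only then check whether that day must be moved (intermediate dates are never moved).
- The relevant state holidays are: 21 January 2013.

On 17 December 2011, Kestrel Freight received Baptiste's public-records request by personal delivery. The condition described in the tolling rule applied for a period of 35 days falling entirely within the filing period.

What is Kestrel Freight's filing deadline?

1 year after 17 December 2011 is December 17, 2012.
Service was not by mail, so no mail extension applies.
Tolling adds 35 days: December 17, 2012 + 35 days = January 21, 2013.
January 21, 2013 is a listed holiday. The next qualifying day is January 22, 2013.

January 22, 2013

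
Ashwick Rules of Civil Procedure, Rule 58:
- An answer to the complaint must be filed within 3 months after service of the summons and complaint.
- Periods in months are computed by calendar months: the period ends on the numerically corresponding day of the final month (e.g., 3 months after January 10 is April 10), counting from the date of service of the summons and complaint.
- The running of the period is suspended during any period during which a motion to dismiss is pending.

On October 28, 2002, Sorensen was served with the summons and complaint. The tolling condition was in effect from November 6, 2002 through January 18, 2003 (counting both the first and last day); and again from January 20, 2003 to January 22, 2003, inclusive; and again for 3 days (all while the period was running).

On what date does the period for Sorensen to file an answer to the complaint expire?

3 months after October 28, 2002 is January 28, 2003.
From November 6, 2002 through January 18, 2003 inclusive is 74 days; tolling adds 74 days: January 28, 2003 + 74 days = April 12, 2003.
From January 20, 2003 through January 22, 2003 inclusive is 3 days; tolling adds 3 days: April 12, 2003 + 3 days = April 15, 2003.
Tolling adds 3 days: April 15, 2003 + 3 days = April 18, 2003.

April 18, 2003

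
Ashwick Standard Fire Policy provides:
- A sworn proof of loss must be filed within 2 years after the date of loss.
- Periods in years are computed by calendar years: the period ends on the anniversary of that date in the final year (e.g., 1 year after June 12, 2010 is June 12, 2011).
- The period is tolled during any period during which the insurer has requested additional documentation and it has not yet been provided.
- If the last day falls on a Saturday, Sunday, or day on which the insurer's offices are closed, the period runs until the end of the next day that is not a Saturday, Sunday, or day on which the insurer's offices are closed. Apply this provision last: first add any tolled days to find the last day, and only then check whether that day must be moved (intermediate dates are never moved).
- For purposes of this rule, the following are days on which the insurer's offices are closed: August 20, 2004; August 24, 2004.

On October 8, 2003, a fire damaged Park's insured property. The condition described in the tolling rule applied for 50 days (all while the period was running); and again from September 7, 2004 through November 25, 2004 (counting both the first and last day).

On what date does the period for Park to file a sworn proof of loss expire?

2 years after October 8, 2003 is October 8, 2005.
Tolling adds 50 days: October 8, 2005 + 50 days = November 27, 2005.
From September 7, 2004 through November 25, 2004 inclusive is 80 days; tolling adds 80 days: November 27, 2005 + 80 days = February 15, 2006.
February 15, 2006 is a Wednesday and not a day on which the insurer's offices are closed, so no extension applies.

February 15, 2006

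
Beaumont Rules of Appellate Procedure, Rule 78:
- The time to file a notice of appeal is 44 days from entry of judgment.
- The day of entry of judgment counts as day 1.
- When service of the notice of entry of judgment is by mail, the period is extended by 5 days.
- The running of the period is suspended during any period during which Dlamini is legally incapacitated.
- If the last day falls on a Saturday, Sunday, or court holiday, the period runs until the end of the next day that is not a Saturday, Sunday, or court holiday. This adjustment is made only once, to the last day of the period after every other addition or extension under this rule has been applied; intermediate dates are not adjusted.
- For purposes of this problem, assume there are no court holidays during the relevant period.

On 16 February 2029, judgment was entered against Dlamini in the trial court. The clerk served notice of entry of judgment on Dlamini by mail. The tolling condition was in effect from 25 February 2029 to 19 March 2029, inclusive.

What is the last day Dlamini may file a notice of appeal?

April 30, 2029

Counting 16 February 2029 as day 1, day 44 is March 31, 2029.
Service was by mail, adding 5 days: March 31, 2029 + 5 days = April 5, 2029.
From February 25, 2029 through March 19, 2029 inclusive is 23 days; tolling adds 23 days: April 5, 2029 + 23 days = April 28, 2029.
April 28, 2029 is Saturday; April 29, 2029 is Sunday. The next qualifying day is April 30, 2029.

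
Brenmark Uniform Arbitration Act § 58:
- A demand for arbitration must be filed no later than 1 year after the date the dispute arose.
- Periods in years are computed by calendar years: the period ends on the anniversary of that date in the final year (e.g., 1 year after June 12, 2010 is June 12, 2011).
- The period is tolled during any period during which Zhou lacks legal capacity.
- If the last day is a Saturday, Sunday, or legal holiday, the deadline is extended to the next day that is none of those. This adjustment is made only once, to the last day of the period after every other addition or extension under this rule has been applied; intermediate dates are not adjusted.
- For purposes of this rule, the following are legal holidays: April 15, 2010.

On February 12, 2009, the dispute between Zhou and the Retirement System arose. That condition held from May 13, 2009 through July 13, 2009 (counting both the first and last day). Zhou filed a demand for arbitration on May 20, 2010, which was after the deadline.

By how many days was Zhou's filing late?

1 year after February 12, 2009 is February 12, 2010.
From May 13, 2009 through July 13, 2009 inclusive is 62 days; tolling adds 62 days: February 12, 2010 + 62 days = April 15, 2010.
April 15, 2010 is a listed holiday. The next qualifying day is April 16, 2010.
The deadline is April 16, 2010; from April 16, 2010 to May 20, 2010 is 34 days.

34 days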